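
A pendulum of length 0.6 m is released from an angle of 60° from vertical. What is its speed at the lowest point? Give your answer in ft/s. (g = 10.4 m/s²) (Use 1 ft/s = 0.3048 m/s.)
h = L(1 − cosθ) = 0.6(1 − cos60°) = 0.3 m
v = √(2gh) = √(2·10.4·0.3) = 2.498 m/s = 8.196 ft/s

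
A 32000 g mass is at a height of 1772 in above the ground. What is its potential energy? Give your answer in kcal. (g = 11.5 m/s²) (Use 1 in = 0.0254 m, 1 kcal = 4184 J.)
Convert to SI: m = 32.0 kg, h = 45.0088 m
PE = mgh = (32.0)(11.5)(45.0088) = 16563.2 J = 3.959 kcal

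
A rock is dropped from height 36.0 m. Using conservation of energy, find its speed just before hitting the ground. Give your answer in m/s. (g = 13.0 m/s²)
mgh = ½mv² ⇒ v = √(2gh) = √(2·13.0·36.0) = 30.59 m/s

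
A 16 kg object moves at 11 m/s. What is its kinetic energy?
KE = ½mv² = ½(16)(11)² = 968.0 J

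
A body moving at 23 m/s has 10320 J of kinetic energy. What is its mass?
m = 2·KE/v² = 2·10320/(23)² = 39.02 kg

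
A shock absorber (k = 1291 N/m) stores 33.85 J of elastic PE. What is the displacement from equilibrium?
x = √(2·PE/k) = √(2·33.85/1291) = 0.229 m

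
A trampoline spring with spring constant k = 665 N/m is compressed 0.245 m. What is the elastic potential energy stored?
PE = ½kx² = ½(665)(0.245)² = 19.96 J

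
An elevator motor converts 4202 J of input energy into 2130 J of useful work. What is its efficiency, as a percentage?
η = W_out/W_in = 2130/4202 = 50.69%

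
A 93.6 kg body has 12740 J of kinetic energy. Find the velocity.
v = √(2·KE/m) = √(2·12740/93.6) = 16.5 m/s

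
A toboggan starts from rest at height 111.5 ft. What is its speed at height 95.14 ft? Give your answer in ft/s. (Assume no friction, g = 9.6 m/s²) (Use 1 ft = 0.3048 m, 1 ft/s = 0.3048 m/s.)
Convert to SI: h₁−h₂ = 4.98653 m
mgh₁ = mgh₂ + ½mv² ⇒ v = √(2g(h₁−h₂)) = √(2·9.6·4.98653) = 9.78475 m/s = 32.1 ft/s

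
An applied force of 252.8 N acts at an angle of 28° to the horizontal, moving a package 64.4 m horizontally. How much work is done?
W = F·d·cosθ = (252.8)(64.4)cos(28°) = 14370 J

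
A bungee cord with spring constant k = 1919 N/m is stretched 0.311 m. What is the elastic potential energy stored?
PE = ½kx² = ½(1919)(0.311)² = 92.8 J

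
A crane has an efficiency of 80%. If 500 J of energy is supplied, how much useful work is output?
W_out = η·W_in = 0.8·500 = 400.0 J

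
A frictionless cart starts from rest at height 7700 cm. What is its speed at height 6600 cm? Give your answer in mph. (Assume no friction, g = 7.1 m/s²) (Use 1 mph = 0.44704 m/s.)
Convert to SI: h₁−h₂ = 11.0 m
mgh₁ = mgh₂ + ½mv² ⇒ v = √(2g(h₁−h₂)) = √(2·7.1·11.0) = 12.498 m/s = 27.96 mph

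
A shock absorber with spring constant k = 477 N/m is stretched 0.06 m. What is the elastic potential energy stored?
PE = ½kx² = ½(477)(0.06)² = 0.8586 J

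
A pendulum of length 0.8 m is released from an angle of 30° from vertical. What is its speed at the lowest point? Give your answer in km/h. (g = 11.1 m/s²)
h = L(1 − cosθ) = 0.8(1 − cos30°) = 0.10718 m
v = √(2gh) = √(2·11.1·0.10718) = 1.54253 m/s = 5.553 km/h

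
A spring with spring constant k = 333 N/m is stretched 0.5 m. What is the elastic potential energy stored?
PE = ½kx² = ½(333)(0.5)² = 41.63 J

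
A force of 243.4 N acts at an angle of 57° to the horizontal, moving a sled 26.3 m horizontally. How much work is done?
W = F·d·cosθ = (243.4)(26.3)cos(57°) = 3486 J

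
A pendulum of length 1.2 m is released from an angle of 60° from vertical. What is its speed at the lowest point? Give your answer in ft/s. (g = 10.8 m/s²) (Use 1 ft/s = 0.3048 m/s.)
h = L(1 − cosθ) = 1.2(1 − cos60°) = 0.6 m
v = √(2gh) = √(2·10.8·0.6) = 3.6 m/s = 11.81 ft/s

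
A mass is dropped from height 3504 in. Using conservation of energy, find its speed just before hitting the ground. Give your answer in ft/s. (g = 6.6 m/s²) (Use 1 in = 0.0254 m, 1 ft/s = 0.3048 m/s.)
Convert to SI: h = 89.0016 m
mgh = ½mv² ⇒ v = √(2gh) = √(2·6.6·89.0016) = 34.2757 m/s = 112.5 ft/s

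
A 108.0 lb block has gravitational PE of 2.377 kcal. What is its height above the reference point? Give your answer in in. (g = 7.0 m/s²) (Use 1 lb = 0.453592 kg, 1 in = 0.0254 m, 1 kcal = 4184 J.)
Convert to SI: m = 48.9879 kg, PE = 9945.37 J
h = PE/(mg) = 9945.37/(48.9879·7.0) = 29.0024 m = 1142 in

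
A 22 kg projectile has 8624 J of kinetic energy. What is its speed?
v = √(2·KE/m) = √(2·8624/22) = 28.0 m/s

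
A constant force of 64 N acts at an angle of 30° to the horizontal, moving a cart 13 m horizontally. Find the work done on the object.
W = F·d·cosθ = (64)(13)cos(30°) = 720.5 J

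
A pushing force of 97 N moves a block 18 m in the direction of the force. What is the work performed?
W = F·d = (97)(18) = 1746 J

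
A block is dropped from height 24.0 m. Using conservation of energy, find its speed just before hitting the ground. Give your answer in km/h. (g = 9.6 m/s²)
mgh = ½mv² ⇒ v = √(2gh) = √(2·9.6·24.0) = 21.4663 m/s = 77.28 km/h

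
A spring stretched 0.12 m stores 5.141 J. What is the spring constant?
k = 2·PE/x² = 2·5.141/(0.12)² = 714.0 N/m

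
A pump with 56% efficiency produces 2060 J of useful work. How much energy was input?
W_in = W_out/η = 2060/0.56 = 3679 J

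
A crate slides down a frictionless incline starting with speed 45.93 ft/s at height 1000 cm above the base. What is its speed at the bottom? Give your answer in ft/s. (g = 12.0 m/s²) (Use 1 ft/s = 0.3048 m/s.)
Convert to SI: v₀ = 13.9995 m/s, h = 10.0 m
½mv₀² + mgh = ½mv² ⇒ v = √(v₀² + 2gh) = √(13.9995² + 2·12.0·10.0) = 20.8803 m/s = 68.5 ft/s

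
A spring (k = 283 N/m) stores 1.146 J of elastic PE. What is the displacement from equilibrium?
x = √(2·PE/k) = √(2·1.146/283) = 0.08999 m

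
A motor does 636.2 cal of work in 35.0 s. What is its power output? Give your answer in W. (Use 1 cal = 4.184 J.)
Convert to SI: W = 2661.86 J, t = 35.0 s
P = W/t = 2661.86/35.0 = 76.05 W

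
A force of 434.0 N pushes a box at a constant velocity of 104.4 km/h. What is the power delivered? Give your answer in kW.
Convert to SI: F = 434.0 N, v = 29.0 m/s
P = Fv = (434.0)(29.0) = 12586.0 W = 12.59 kW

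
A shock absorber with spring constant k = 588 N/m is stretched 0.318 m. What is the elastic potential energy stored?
PE = ½kx² = ½(588)(0.318)² = 29.73 J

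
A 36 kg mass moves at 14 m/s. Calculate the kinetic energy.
KE = ½mv² = ½(36)(14)² = 3528.0 J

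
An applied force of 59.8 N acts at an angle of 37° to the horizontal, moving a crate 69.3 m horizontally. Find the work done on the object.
W = F·d·cosθ = (59.8)(69.3)cos(37°) = 3310 J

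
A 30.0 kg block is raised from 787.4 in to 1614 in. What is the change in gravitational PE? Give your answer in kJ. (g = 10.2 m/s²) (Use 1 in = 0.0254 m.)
Convert to SI: m = 30.0 kg, Δh = 20.9956 m
ΔPE = mgΔh = (30.0)(10.2)(20.9956) = 6424.67 J = 6.425 kJ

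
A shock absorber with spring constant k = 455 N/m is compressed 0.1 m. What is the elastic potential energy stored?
PE = ½kx² = ½(455)(0.1)² = 2.275 J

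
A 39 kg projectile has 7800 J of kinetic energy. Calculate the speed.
v = √(2·KE/m) = √(2·7800/39) = 20.0 m/s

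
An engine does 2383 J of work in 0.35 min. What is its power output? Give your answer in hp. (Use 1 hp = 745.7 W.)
Convert to SI: W = 2383.0 J, t = 21.0 s
P = W/t = 2383.0/21.0 = 113.476 W = 0.1522 hp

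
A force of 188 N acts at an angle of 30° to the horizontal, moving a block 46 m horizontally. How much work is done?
W = F·d·cosθ = (188)(46)cos(30°) = 7489 J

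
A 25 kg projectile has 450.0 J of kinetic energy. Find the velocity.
v = √(2·KE/m) = √(2·450.0/25) = 6.0 m/s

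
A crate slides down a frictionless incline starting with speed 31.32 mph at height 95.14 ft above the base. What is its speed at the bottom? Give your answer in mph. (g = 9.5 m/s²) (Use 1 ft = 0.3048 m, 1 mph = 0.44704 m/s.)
Convert to SI: v₀ = 14.0013 m/s, h = 28.9987 m
½mv₀² + mgh = ½mv² ⇒ v = √(v₀² + 2gh) = √(14.0013² + 2·9.5·28.9987) = 27.3315 m/s = 61.14 mph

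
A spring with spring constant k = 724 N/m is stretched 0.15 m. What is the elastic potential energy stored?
PE = ½kx² = ½(724)(0.15)² = 8.145 J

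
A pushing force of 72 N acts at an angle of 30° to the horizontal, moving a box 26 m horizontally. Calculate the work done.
W = F·d·cosθ = (72)(26)cos(30°) = 1621 J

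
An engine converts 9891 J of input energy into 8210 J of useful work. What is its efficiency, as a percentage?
η = W_out/W_in = 8210/9891 = 83.0%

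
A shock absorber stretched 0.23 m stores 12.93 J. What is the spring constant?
k = 2·PE/x² = 2·12.93/(0.23)² = 488.8 N/m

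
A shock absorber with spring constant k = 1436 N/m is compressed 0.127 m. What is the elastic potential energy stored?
PE = ½kx² = ½(1436)(0.127)² = 11.58 J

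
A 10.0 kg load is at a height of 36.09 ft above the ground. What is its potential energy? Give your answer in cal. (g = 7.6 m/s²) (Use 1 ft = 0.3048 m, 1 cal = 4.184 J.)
Convert to SI: m = 10.0 kg, h = 11.0002 m
PE = mgh = (10.0)(7.6)(11.0002) = 836.018 J = 199.8 cal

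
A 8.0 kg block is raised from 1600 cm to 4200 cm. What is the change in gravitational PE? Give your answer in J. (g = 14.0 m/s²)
Convert to SI: m = 8.0 kg, Δh = 26.0 m
ΔPE = mgΔh = (8.0)(14.0)(26.0) = 2912 J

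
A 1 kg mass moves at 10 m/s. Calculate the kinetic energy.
KE = ½mv² = ½(1)(10)² = 50.0 J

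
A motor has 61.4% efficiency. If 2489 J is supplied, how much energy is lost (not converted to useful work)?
W_lost = W_in(1 − η) = 2489·(1 − 0.614) = 960.8 J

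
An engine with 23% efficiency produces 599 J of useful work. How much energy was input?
W_in = W_out/η = 599/0.23 = 2604 J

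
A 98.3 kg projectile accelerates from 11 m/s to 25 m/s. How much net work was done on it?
W = ΔKE = ½m(v₂² − v₁²) = ½(98.3)(25² − 11²) = 24771.6 J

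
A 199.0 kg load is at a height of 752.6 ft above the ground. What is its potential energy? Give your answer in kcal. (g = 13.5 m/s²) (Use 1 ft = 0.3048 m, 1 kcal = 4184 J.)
Convert to SI: m = 199.0 kg, h = 229.392 m
PE = mgh = (199.0)(13.5)(229.392) = 616263 J = 147.3 kcal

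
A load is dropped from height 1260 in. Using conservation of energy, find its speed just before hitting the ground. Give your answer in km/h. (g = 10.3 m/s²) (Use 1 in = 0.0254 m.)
Convert to SI: h = 32.004 m
mgh = ½mv² ⇒ v = √(2gh) = √(2·10.3·32.004) = 25.6765 m/s = 92.44 km/h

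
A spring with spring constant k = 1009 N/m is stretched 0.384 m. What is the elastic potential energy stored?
PE = ½kx² = ½(1009)(0.384)² = 74.39 J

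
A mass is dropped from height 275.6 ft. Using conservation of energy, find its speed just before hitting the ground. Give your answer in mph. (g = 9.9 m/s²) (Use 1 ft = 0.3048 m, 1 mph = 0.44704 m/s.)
Convert to SI: h = 84.0029 m
mgh = ½mv² ⇒ v = √(2gh) = √(2·9.9·84.0029) = 40.783 m/s = 91.23 mph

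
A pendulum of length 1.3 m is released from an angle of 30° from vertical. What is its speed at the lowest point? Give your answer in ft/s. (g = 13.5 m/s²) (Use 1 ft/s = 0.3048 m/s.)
h = L(1 − cosθ) = 1.3(1 − cos30°) = 0.174167 m
v = √(2gh) = √(2·13.5·0.174167) = 2.16853 m/s = 7.115 ft/s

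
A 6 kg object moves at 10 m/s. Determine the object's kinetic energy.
KE = ½mv² = ½(6)(10)² = 300.0 J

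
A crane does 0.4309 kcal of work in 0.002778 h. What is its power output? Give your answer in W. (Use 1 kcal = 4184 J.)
Convert to SI: W = 1802.89 J, t = 10.0008 s
P = W/t = 1802.89/10.0008 = 180.3 W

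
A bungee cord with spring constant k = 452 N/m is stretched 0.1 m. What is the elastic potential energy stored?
PE = ½kx² = ½(452)(0.1)² = 2.26 J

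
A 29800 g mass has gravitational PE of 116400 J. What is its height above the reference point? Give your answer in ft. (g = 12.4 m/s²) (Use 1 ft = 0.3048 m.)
Convert to SI: m = 29.8 kg, PE = 116400 J
h = PE/(mg) = 116400/(29.8·12.4) = 315.003 m = 1033 ft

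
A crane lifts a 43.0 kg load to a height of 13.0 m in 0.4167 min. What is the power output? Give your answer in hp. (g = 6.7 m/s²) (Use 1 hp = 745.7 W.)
Convert to SI: m = 43.0 kg, h = 13.0 m, t = 25.002 s
P = mgh/t = (43.0)(6.7)(13.0)/25.002 = 149.8 W = 0.2009 hp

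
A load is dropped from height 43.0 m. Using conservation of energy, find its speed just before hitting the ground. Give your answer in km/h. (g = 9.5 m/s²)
mgh = ½mv² ⇒ v = √(2gh) = √(2·9.5·43.0) = 28.5832 m/s = 102.9 km/h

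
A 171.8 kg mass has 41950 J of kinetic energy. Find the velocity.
v = √(2·KE/m) = √(2·41950/171.8) = 22.1 m/s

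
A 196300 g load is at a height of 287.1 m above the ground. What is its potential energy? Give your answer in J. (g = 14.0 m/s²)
Convert to SI: m = 196.3 kg, h = 287.1 m
PE = mgh = (196.3)(14.0)(287.1) = 789000 J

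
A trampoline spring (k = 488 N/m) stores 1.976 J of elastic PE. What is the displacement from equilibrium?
x = √(2·PE/k) = √(2·1.976/488) = 0.08999 m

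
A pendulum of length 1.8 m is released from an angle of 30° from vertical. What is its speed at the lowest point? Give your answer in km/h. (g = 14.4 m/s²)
h = L(1 − cosθ) = 1.8(1 − cos30°) = 0.241154 m
v = √(2gh) = √(2·14.4·0.241154) = 2.63538 m/s = 9.487 km/h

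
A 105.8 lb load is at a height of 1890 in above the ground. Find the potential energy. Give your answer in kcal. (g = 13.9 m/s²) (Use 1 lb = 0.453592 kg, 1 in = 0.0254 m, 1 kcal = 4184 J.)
Convert to SI: m = 47.99 kg, h = 48.006 m
PE = mgh = (47.99)(13.9)(48.006) = 32023.0 J = 7.654 kcal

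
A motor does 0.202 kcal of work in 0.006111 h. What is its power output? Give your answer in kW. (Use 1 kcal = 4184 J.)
Convert to SI: W = 845.168 J, t = 21.9996 s
P = W/t = 845.168/21.9996 = 38.4174 W = 0.03842 kW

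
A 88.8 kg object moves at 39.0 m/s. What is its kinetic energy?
KE = ½mv² = ½(88.8)(39.0)² = 67530 J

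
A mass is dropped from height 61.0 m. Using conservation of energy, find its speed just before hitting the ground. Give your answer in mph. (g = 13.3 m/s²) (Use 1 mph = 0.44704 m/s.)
mgh = ½mv² ⇒ v = √(2gh) = √(2·13.3·61.0) = 40.2815 m/s = 90.11 mph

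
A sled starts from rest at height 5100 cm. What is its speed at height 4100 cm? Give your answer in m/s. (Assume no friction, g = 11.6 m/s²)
Convert to SI: h₁−h₂ = 10.0 m
mgh₁ = mgh₂ + ½mv² ⇒ v = √(2g(h₁−h₂)) = √(2·11.6·10.0) = 15.23 m/s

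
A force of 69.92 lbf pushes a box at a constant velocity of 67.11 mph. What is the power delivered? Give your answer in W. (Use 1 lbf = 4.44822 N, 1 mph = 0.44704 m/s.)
Convert to SI: F = 311.02 N, v = 30.0009 m/s
P = Fv = (311.02)(30.0009) = 9331 W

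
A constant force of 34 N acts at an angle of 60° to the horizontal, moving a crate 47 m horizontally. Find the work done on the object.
W = F·d·cosθ = (34)(47)cos(60°) = 799.0 J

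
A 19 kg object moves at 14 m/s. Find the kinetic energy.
KE = ½mv² = ½(19)(14)² = 1862.0 J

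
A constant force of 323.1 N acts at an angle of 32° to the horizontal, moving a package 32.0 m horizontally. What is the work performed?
W = F·d·cosθ = (323.1)(32.0)cos(32°) = 8768 J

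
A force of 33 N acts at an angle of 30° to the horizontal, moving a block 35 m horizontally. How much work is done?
W = F·d·cosθ = (33)(35)cos(30°) = 1000 J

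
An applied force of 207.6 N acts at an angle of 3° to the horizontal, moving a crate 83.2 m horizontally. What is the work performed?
W = F·d·cosθ = (207.6)(83.2)cos(3°) = 17250 J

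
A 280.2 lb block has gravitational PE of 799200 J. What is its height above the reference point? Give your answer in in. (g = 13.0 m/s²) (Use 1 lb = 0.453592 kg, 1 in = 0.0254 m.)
Convert to SI: m = 127.096 kg, PE = 799200 J
h = PE/(mg) = 799200/(127.096·13.0) = 483.703 m = 19040 in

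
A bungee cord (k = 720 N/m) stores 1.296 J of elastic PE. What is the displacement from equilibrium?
x = √(2·PE/k) = √(2·1.296/720) = 0.06 m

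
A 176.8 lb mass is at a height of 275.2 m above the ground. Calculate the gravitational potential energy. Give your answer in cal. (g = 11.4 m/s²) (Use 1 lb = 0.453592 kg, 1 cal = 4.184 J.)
Convert to SI: m = 80.1951 kg, h = 275.2 m
PE = mgh = (80.1951)(11.4)(275.2) = 251594 J = 60130 cal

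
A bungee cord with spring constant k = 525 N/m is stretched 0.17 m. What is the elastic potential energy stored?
PE = ½kx² = ½(525)(0.17)² = 7.586 J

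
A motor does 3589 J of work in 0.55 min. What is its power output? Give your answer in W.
Convert to SI: W = 3589.0 J, t = 33.0 s
P = W/t = 3589.0/33.0 = 108.8 W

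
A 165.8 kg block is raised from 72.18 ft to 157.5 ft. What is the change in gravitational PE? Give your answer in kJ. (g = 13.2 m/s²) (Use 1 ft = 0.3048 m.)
Convert to SI: m = 165.8 kg, Δh = 26.0055 m
ΔPE = mgΔh = (165.8)(13.2)(26.0055) = 56914.7 J = 56.91 kJ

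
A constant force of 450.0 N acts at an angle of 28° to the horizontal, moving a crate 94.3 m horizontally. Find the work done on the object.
W = F·d·cosθ = (450.0)(94.3)cos(28°) = 37470 J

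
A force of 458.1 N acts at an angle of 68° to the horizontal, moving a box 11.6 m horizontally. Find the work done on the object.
W = F·d·cosθ = (458.1)(11.6)cos(68°) = 1991 J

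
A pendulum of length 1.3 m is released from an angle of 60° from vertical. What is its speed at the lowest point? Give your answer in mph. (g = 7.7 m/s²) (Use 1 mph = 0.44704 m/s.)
h = L(1 − cosθ) = 1.3(1 − cos60°) = 0.65 m
v = √(2gh) = √(2·7.7·0.65) = 3.16386 m/s = 7.077 mph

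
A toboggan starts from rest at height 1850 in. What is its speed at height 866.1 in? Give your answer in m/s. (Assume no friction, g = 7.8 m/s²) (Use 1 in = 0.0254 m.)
Convert to SI: h₁−h₂ = 24.9911 m
mgh₁ = mgh₂ + ½mv² ⇒ v = √(2g(h₁−h₂)) = √(2·7.8·24.9911) = 19.74 m/s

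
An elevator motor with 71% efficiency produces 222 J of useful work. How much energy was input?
W_in = W_out/η = 222/0.71 = 312.7 J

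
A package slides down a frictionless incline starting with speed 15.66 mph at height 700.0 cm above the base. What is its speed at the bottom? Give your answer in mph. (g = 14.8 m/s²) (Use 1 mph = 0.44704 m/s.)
Convert to SI: v₀ = 7.00065 m/s, h = 7.0 m
½mv₀² + mgh = ½mv² ⇒ v = √(v₀² + 2gh) = √(7.00065² + 2·14.8·7.0) = 16.0065 m/s = 35.81 mph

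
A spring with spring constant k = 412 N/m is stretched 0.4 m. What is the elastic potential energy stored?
PE = ½kx² = ½(412)(0.4)² = 32.96 J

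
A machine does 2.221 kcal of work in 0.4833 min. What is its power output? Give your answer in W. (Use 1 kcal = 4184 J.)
Convert to SI: W = 9292.66 J, t = 28.998 s
P = W/t = 9292.66/28.998 = 320.5 W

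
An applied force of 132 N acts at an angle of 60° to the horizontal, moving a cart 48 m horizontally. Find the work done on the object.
W = F·d·cosθ = (132)(48)cos(60°) = 3168 J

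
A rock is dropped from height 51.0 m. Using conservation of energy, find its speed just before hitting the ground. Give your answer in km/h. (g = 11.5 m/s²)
mgh = ½mv² ⇒ v = √(2gh) = √(2·11.5·51.0) = 34.2491 m/s = 123.3 km/h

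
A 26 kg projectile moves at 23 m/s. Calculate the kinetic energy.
KE = ½mv² = ½(26)(23)² = 6877.0 J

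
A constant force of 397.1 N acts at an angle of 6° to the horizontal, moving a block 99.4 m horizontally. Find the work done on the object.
W = F·d·cosθ = (397.1)(99.4)cos(6°) = 39260 J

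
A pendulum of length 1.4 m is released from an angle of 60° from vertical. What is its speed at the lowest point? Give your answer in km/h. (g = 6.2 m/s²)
h = L(1 − cosθ) = 1.4(1 − cos60°) = 0.7 m
v = √(2gh) = √(2·6.2·0.7) = 2.94618 m/s = 10.61 km/h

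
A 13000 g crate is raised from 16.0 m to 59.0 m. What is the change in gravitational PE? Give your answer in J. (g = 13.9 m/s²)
Convert to SI: m = 13.0 kg, Δh = 43.0 m
ΔPE = mgΔh = (13.0)(13.9)(43.0) = 7770 J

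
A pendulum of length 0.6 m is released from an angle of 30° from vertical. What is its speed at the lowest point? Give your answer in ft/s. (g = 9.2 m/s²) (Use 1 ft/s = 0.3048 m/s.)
h = L(1 − cosθ) = 0.6(1 − cos30°) = 0.0803848 m
v = √(2gh) = √(2·9.2·0.0803848) = 1.21617 m/s = 3.99 ft/s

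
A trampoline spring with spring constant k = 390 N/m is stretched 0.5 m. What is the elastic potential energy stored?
PE = ½kx² = ½(390)(0.5)² = 48.75 J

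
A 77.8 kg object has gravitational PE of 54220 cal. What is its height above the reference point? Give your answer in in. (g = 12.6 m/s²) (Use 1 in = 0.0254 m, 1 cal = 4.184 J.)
Convert to SI: m = 77.8 kg, PE = 226856 J
h = PE/(mg) = 226856/(77.8·12.6) = 231.42 m = 9111 in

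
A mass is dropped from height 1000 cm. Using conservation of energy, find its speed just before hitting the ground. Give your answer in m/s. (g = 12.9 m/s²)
Convert to SI: h = 10.0 m
mgh = ½mv² ⇒ v = √(2gh) = √(2·12.9·10.0) = 16.06 m/s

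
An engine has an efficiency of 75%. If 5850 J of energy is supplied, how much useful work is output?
W_out = η·W_in = 0.75·5850 = 4387.5 J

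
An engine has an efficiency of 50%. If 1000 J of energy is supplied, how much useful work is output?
W_out = η·W_in = 0.5·1000 = 500.0 J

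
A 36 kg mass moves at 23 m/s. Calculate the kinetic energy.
KE = ½mv² = ½(36)(23)² = 9522.0 J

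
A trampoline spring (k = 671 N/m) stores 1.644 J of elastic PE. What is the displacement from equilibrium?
x = √(2·PE/k) = √(2·1.644/671) = 0.07 m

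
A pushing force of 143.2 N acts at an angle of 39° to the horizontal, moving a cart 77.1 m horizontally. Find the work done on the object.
W = F·d·cosθ = (143.2)(77.1)cos(39°) = 8580 J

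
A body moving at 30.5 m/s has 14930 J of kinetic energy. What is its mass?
m = 2·KE/v² = 2·14930/(30.5)² = 32.1 kg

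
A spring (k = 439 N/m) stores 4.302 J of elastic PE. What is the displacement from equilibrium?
x = √(2·PE/k) = √(2·4.302/439) = 0.14 m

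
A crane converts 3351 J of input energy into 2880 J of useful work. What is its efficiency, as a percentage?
η = W_out/W_in = 2880/3351 = 85.94%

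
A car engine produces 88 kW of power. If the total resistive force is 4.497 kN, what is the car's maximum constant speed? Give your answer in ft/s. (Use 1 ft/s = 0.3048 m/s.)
Convert to SI: F = 4497.0 N
P = Fv ⇒ v = P/F = 88000 W/4497.0 N = 19.5686 m/s = 64.2 ft/s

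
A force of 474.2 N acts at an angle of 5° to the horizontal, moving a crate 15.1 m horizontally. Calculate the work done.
W = F·d·cosθ = (474.2)(15.1)cos(5°) = 7133 J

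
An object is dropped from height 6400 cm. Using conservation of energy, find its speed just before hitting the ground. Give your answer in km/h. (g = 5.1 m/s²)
Convert to SI: h = 64.0 m
mgh = ½mv² ⇒ v = √(2gh) = √(2·5.1·64.0) = 25.55 m/s = 91.98 km/h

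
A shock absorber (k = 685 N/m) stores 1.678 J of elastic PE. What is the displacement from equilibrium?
x = √(2·PE/k) = √(2·1.678/685) = 0.06999 m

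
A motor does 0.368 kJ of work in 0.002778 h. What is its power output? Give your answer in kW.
Convert to SI: W = 368.0 J, t = 10.0008 s
P = W/t = 368.0/10.0008 = 36.7971 W = 0.0368 kW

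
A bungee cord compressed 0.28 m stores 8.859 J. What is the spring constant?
k = 2·PE/x² = 2·8.859/(0.28)² = 226.0 N/m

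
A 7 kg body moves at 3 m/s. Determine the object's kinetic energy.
KE = ½mv² = ½(7)(3)² = 31.5 J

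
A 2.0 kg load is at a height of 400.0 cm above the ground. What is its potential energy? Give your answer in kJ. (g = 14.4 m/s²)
Convert to SI: m = 2.0 kg, h = 4.0 m
PE = mgh = (2.0)(14.4)(4.0) = 115.2 J = 0.1152 kJ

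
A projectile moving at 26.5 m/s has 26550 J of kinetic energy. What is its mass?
m = 2·KE/v² = 2·26550/(26.5)² = 75.61 kg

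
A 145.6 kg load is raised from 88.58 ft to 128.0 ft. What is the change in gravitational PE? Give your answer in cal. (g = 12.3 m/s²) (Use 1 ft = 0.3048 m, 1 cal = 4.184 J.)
Convert to SI: m = 145.6 kg, Δh = 12.0152 m
ΔPE = mgΔh = (145.6)(12.3)(12.0152) = 21517.8 J = 5143 cal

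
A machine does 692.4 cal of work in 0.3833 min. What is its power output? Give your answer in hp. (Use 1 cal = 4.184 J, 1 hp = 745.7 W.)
Convert to SI: W = 2897.0 J, t = 22.998 s
P = W/t = 2897.0/22.998 = 125.968 W = 0.1689 hp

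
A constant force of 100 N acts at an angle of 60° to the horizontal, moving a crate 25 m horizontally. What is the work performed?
W = F·d·cosθ = (100)(25)cos(60°) = 1250 J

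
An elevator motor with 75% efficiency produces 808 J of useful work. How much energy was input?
W_in = W_out/η = 808/0.75 = 1077 J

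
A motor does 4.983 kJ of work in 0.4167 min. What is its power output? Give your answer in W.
Convert to SI: W = 4983.0 J, t = 25.002 s
P = W/t = 4983.0/25.002 = 199.3 W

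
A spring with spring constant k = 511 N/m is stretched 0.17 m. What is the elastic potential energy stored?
PE = ½kx² = ½(511)(0.17)² = 7.384 J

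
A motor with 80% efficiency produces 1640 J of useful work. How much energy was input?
W_in = W_out/η = 1640/0.8 = 2050 J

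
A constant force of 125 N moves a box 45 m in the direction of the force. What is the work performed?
W = F·d = (125)(45) = 5625 J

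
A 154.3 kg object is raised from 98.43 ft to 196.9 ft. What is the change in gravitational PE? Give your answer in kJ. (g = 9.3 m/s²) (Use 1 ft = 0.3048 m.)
Convert to SI: m = 154.3 kg, Δh = 30.0137 m
ΔPE = mgΔh = (154.3)(9.3)(30.0137) = 43069.3 J = 43.07 kJ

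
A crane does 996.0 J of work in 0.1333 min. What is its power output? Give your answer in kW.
Convert to SI: W = 996.0 J, t = 7.998 s
P = W/t = 996.0/7.998 = 124.531 W = 0.1245 kW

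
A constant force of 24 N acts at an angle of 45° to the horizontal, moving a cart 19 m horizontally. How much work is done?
W = F·d·cosθ = (24)(19)cos(45°) = 322.4 J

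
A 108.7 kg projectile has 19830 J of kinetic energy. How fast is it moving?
v = √(2·KE/m) = √(2·19830/108.7) = 19.1 m/s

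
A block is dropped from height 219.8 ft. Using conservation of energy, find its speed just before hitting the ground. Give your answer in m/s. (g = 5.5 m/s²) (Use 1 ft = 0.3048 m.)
Convert to SI: h = 66.995 m
mgh = ½mv² ⇒ v = √(2gh) = √(2·5.5·66.995) = 27.15 m/s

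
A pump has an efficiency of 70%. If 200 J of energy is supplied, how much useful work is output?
W_out = η·W_in = 0.7·200 = 140.0 J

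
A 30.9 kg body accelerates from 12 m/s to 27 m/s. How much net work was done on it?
W = ΔKE = ½m(v₂² − v₁²) = ½(30.9)(27² − 12²) = 9038.25 J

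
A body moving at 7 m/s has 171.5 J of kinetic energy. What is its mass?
m = 2·KE/v² = 2·171.5/(7)² = 7.0 kg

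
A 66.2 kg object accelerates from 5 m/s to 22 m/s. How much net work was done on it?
W = ΔKE = ½m(v₂² − v₁²) = ½(66.2)(22² − 5²) = 15192.9 J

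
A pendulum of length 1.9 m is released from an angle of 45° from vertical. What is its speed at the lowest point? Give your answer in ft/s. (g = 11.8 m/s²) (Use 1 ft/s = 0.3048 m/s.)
h = L(1 − cosθ) = 1.9(1 − cos45°) = 0.556497 m
v = √(2gh) = √(2·11.8·0.556497) = 3.62399 m/s = 11.89 ft/s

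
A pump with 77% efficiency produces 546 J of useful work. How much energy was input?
W_in = W_out/η = 546/0.77 = 709.1 J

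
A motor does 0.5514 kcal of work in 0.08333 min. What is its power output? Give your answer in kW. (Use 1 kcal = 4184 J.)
Convert to SI: W = 2307.06 J, t = 4.9998 s
P = W/t = 2307.06/4.9998 = 461.43 W = 0.4614 kW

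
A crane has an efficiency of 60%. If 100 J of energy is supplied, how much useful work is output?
W_out = η·W_in = 0.6·100 = 60.0 J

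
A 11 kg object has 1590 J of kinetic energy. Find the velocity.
v = √(2·KE/m) = √(2·1590/11) = 17.0 m/s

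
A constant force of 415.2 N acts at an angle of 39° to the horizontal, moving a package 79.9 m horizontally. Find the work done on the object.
W = F·d·cosθ = (415.2)(79.9)cos(39°) = 25780 J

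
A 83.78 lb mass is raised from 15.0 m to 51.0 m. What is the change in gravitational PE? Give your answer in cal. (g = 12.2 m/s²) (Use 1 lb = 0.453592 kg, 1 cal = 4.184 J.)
Convert to SI: m = 38.0019 kg, Δh = 36.0 m
ΔPE = mgΔh = (38.0019)(12.2)(36.0) = 16690.5 J = 3989 cal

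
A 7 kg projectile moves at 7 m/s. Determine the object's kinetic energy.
KE = ½mv² = ½(7)(7)² = 171.5 J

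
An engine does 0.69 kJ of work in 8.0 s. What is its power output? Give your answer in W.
Convert to SI: W = 690.0 J, t = 8.0 s
P = W/t = 690.0/8.0 = 86.25 W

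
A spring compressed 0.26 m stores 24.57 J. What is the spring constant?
k = 2·PE/x² = 2·24.57/(0.26)² = 726.9 N/m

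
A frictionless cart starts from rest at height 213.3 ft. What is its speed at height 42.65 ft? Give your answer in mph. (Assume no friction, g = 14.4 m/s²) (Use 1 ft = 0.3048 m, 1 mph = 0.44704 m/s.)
Convert to SI: h₁−h₂ = 52.0141 m
mgh₁ = mgh₂ + ½mv² ⇒ v = √(2g(h₁−h₂)) = √(2·14.4·52.0141) = 38.7041 m/s = 86.58 mph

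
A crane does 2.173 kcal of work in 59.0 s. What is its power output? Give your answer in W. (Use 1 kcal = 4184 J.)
Convert to SI: W = 9091.83 J, t = 59.0 s
P = W/t = 9091.83/59.0 = 154.1 W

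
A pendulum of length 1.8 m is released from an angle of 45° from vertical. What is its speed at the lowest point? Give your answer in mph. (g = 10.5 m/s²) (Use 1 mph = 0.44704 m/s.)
h = L(1 − cosθ) = 1.8(1 − cos45°) = 0.527208 m
v = √(2gh) = √(2·10.5·0.527208) = 3.32737 m/s = 7.443 mph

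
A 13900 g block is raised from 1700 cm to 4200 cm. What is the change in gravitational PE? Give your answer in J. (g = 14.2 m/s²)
Convert to SI: m = 13.9 kg, Δh = 25.0 m
ΔPE = mgΔh = (13.9)(14.2)(25.0) = 4935 J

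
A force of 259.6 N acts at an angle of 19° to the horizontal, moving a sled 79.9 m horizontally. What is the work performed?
W = F·d·cosθ = (259.6)(79.9)cos(19°) = 19610 J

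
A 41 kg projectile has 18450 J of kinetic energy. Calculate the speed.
v = √(2·KE/m) = √(2·18450/41) = 30.0 m/s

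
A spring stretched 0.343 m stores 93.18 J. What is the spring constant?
k = 2·PE/x² = 2·93.18/(0.343)² = 1584 N/m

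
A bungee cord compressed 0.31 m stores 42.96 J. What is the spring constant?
k = 2·PE/x² = 2·42.96/(0.31)² = 894.1 N/m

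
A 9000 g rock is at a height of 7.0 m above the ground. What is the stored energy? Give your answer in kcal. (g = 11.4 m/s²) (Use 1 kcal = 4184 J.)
Convert to SI: m = 9.0 kg, h = 7.0 m
PE = mgh = (9.0)(11.4)(7.0) = 718.2 J = 0.1717 kcal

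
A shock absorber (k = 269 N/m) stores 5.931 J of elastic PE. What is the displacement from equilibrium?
x = √(2·PE/k) = √(2·5.931/269) = 0.21 m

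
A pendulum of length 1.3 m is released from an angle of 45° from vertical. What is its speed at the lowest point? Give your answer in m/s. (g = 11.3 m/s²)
h = L(1 − cosθ) = 1.3(1 − cos45°) = 0.380761 m
v = √(2gh) = √(2·11.3·0.380761) = 2.933 m/s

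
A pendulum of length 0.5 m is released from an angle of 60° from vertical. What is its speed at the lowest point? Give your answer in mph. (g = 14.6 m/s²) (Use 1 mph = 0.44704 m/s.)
h = L(1 − cosθ) = 0.5(1 − cos60°) = 0.25 m
v = √(2gh) = √(2·14.6·0.25) = 2.70185 m/s = 6.044 mph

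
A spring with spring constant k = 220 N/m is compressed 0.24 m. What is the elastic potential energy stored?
PE = ½kx² = ½(220)(0.24)² = 6.336 J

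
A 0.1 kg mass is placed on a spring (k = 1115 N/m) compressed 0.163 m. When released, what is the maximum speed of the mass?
½kx² = ½mv² ⇒ v = x√(k/m) = (0.163)√(1115/0.1) = 17.21 m/s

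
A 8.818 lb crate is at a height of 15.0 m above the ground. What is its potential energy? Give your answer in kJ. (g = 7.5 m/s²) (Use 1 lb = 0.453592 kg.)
Convert to SI: m = 3.99977 kg, h = 15.0 m
PE = mgh = (3.99977)(7.5)(15.0) = 449.975 J = 0.45 kJ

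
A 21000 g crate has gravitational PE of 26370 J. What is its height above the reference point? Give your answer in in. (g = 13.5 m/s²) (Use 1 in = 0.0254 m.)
Convert to SI: m = 21.0 kg, PE = 26370.0 J
h = PE/(mg) = 26370.0/(21.0·13.5) = 93.0159 m = 3662 in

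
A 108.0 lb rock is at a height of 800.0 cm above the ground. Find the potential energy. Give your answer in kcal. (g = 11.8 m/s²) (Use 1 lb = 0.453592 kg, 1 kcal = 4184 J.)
Convert to SI: m = 48.9879 kg, h = 8.0 m
PE = mgh = (48.9879)(11.8)(8.0) = 4624.46 J = 1.105 kcal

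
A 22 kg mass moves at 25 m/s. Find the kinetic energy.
KE = ½mv² = ½(22)(25)² = 6875.0 J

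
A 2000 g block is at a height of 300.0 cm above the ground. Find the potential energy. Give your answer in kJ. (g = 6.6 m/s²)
Convert to SI: m = 2.0 kg, h = 3.0 m
PE = mgh = (2.0)(6.6)(3.0) = 39.6 J = 0.0396 kJ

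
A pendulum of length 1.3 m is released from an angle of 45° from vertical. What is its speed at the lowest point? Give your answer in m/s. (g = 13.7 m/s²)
h = L(1 − cosθ) = 1.3(1 − cos45°) = 0.380761 m
v = √(2gh) = √(2·13.7·0.380761) = 3.23 m/s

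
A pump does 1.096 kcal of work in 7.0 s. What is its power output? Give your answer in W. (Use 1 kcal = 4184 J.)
Convert to SI: W = 4585.66 J, t = 7.0 s
P = W/t = 4585.66/7.0 = 655.1 W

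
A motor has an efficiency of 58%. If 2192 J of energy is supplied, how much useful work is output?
W_out = η·W_in = 0.58·2192 = 1271.36 J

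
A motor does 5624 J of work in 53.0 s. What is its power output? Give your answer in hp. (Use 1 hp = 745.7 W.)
P = W/t = 5624.0/53.0 = 106.113 W = 0.1423 hp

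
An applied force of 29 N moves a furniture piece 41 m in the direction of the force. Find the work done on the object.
W = F·d = (29)(41) = 1189 J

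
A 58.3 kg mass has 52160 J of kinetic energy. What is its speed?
v = √(2·KE/m) = √(2·52160/58.3) = 42.3 m/s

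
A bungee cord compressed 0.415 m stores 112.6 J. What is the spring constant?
k = 2·PE/x² = 2·112.6/(0.415)² = 1308 N/m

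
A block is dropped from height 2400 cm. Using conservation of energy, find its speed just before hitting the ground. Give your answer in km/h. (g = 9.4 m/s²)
Convert to SI: h = 24.0 m
mgh = ½mv² ⇒ v = √(2gh) = √(2·9.4·24.0) = 21.2415 m/s = 76.47 km/h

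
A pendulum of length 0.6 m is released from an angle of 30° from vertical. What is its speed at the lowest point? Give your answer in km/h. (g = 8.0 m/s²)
h = L(1 − cosθ) = 0.6(1 − cos30°) = 0.0803848 m
v = √(2gh) = √(2·8.0·0.0803848) = 1.13409 m/s = 4.083 km/h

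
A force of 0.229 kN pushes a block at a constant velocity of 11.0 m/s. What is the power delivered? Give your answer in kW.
Convert to SI: F = 229.0 N, v = 11.0 m/s
P = Fv = (229.0)(11.0) = 2519.0 W = 2.519 kW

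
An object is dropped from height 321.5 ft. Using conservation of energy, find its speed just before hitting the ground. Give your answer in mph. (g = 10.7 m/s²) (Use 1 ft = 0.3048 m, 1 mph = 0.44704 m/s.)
Convert to SI: h = 97.9932 m
mgh = ½mv² ⇒ v = √(2gh) = √(2·10.7·97.9932) = 45.7936 m/s = 102.4 mph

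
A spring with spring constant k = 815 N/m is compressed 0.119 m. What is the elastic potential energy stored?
PE = ½kx² = ½(815)(0.119)² = 5.771 J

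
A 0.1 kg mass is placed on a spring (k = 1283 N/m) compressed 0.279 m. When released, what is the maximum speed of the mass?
½kx² = ½mv² ⇒ v = x√(k/m) = (0.279)√(1283/0.1) = 31.6 m/s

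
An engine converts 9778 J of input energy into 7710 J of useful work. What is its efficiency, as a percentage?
η = W_out/W_in = 7710/9778 = 78.85%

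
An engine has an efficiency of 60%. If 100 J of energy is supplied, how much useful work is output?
W_out = η·W_in = 0.6·100 = 60.0 J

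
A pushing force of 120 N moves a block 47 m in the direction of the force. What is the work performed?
W = F·d = (120)(47) = 5640 J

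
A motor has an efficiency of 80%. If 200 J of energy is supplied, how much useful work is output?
W_out = η·W_in = 0.8·200 = 160.0 J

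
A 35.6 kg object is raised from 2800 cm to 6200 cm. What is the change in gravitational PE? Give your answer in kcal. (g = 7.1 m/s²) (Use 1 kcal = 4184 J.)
Convert to SI: m = 35.6 kg, Δh = 34.0 m
ΔPE = mgΔh = (35.6)(7.1)(34.0) = 8593.84 J = 2.054 kcal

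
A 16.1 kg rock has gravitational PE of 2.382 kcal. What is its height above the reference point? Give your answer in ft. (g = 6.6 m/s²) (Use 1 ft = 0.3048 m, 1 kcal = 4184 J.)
Convert to SI: m = 16.1 kg, PE = 9966.29 J
h = PE/(mg) = 9966.29/(16.1·6.6) = 93.7915 m = 307.7 ft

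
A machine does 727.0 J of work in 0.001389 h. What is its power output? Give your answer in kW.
Convert to SI: W = 727.0 J, t = 5.0004 s
P = W/t = 727.0/5.0004 = 145.388 W = 0.1454 kW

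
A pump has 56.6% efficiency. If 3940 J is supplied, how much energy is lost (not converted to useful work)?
W_lost = W_in(1 − η) = 3940·(1 − 0.566) = 1710 J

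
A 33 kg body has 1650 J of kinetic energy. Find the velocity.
v = √(2·KE/m) = √(2·1650/33) = 10.0 m/s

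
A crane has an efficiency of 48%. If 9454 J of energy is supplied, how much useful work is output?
W_out = η·W_in = 0.48·9454 = 4537.92 J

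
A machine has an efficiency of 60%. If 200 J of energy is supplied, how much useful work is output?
W_out = η·W_in = 0.6·200 = 120.0 J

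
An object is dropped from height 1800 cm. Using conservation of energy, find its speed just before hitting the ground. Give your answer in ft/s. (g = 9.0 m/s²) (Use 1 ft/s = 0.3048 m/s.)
Convert to SI: h = 18.0 m
mgh = ½mv² ⇒ v = √(2gh) = √(2·9.0·18.0) = 18.0 m/s = 59.06 ft/s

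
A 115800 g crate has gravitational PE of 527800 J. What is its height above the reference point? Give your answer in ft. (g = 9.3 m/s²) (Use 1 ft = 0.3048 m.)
Convert to SI: m = 115.8 kg, PE = 527800 J
h = PE/(mg) = 527800/(115.8·9.3) = 490.092 m = 1608 ft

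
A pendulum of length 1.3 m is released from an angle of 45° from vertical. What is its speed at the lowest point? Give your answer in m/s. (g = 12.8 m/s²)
h = L(1 − cosθ) = 1.3(1 − cos45°) = 0.380761 m
v = √(2gh) = √(2·12.8·0.380761) = 3.122 m/s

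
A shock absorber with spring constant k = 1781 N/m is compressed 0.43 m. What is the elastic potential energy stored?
PE = ½kx² = ½(1781)(0.43)² = 164.7 J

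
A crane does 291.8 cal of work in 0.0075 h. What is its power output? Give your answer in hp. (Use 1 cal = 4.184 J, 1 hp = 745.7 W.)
Convert to SI: W = 1220.89 J, t = 27.0 s
P = W/t = 1220.89/27.0 = 45.2182 W = 0.06064 hp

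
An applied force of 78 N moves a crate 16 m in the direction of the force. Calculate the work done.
W = F·d = (78)(16) = 1248 J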